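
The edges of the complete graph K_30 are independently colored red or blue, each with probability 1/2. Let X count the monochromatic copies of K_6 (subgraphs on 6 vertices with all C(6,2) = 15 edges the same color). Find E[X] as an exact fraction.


Let X = Σ_S X_S over the C(30, 6) = 593775 subsets S of size 6, where X_S = 1 if the K_6 on S is monochromatic.
For a fixed S, the K_6 on S has C(6, 2) = 15 edges. P[all 15 edges red] = (1/2)^15, and likewise for blue, so P[monochromatic] = 2·(1/2)^15 = 2^{1 − 15} = 1/16384.
By linearity of expectation: E[X] = C(30, 6) · 2^{1 − 15} = 593775 · 1/16384 = 593775/16384.
Numerically: E[X] ≈ 36.241.

E[X] = C(30,6)·2^(1−C(6,2)) = 593775/16384 ≈ 36.241.


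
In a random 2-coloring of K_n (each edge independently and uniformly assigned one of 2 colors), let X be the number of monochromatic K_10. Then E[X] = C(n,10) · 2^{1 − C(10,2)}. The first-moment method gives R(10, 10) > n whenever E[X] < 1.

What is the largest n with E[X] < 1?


We need C(n, 10) · 2^{1 − 45} < 1, i.e. C(n, 10) < 2^{45 − 1} = 17592186044416.
Check values of n near the boundary:
  n = 98: C(98, 10) = 14005614014756; 14005614014756 < 17592186044416? YES
  n = 99: C(99, 10) = 15579278510796; 15579278510796 < 17592186044416? YES
  n = 100: C(100, 10) = 17310309456440; 17310309456440 < 17592186044416? YES
  n = 101: C(101, 10) = 19212541264840; 19212541264840 < 17592186044416? NO
  n = 102: C(102, 10) = 21300860967540; 21300860967540 < 17592186044416? NO
  n = 103: C(103, 10) = 23591276125340; 23591276125340 < 17592186044416? NO
The largest n with C(n, 10) < 17592186044416 is n = 100 (where E[X] = 2163788682055/2199023255552 ≈ 0.9839772). Hence R(10, 10) > 100, i.e. R(10, 10) ≥ 101.

Largest n = 100; hence R(10, 10) > 100.


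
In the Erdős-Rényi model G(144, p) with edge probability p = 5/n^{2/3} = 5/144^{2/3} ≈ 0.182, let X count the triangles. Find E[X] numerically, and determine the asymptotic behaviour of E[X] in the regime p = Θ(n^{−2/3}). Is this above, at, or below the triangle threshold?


Number of potential triangles: C(144, 3) = 487344.
Each occurs with probability p³ ≈ (0.182)³ ≈ 6.02816e-03.
By linearity: E[X] = C(144, 3)·p³ ≈ 487344 · 6.02816e-03 ≈ 2937.789.
Since α = 2/3 < 1, p = c/n^{2/3} ≫ 1/n is above the triangle threshold p ~ 1/n. Asymptotically E[X] ~ (c³/6)·n^{3(1−α)} = (5³/6)·n^{1} → ∞; triangles are abundant w.h.p.

E[X] ≈ 2937.789; in regime p = Θ(1/n^{2/3}) E[X] diverges (above the triangle threshold p ~ 1/n).


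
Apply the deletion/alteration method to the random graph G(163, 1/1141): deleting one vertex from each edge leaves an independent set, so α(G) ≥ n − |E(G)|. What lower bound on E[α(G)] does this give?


E[|E(G)|] = C(163, 2)·p = 13203 · (1/1141) = 81/7.
E[α(G)] ≥ n − E[|E(G)|] = 163 − 81/7 = 1060/7.
Numerically: ≈ 151.42857.
(This is only a lower bound; the true E[α(G)] may be larger.)

E[α(G)] ≥ 1060/7 ≈ 151.42857.


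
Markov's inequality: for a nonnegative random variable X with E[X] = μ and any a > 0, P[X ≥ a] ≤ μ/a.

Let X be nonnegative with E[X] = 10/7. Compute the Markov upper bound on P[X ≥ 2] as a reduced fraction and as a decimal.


μ = E[X] = 10/7, a = 2.
Markov: P[X ≥ 2] ≤ μ/a = (10/7)/2 = 5/7.
Numerically: ≈ 0.714286.
(Since a = 2 > μ = 1.428571, the bound 5/7 is < 1 and informative.)

P[X ≥ 2] ≤ 5/7 ≈ 0.714286.


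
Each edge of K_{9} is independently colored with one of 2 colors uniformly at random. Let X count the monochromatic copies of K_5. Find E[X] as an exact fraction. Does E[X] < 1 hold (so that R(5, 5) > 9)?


E[X] = C(9, 5) · 2^{1 − 10} = 126 · 2^{−9} = 126/512.
As a reduced fraction: E[X] = 63/256 ≈ 0.24609.
Is E[X] < 1? YES.
Since E[X] < 1, there exists a 2-coloring of K_{9} with no monochromatic K_5; hence R(5, 5) > 9.

E[X] = 63/256 ≈ 0.24609; E[X] < 1, so R(5, 5) > 9.


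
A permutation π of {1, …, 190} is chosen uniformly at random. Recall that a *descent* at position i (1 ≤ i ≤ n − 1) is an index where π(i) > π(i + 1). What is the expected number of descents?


Write X = Σ X_I over i = 1, …, 189, with X_I the indicator of one descent.
There are 189 indicators.
For each fixed i, the pair (π(i), π(i+1)) is a uniformly random ordered pair of distinct values from {1, …, 190}; by symmetry P[π(i) > π(i+1)] = 1/2.
By linearity: E[X] = 189 · (1/2) = (190 − 1) · (1/2) = 189/2 ≈ 94.5000.

E[X] = 189/2 = 94.5000.


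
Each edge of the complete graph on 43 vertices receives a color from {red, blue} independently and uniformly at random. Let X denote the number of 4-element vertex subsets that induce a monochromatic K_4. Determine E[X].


Let X = Σ_S X_S over the C(43, 4) = 123410 subsets S of size 4, where X_S = 1 if the K_4 on S is monochromatic.
For a fixed S, the K_4 on S has C(4, 2) = 6 edges. P[all 6 edges red] = (1/2)^6, and likewise for blue, so P[monochromatic] = 2·(1/2)^6 = 2^{1 − 6} = 1/32.
By linearity of expectation: E[X] = C(43, 4) · 2^{1 − 6} = 123410 · 1/32 = 61705/16.
Numerically: E[X] ≈ 3856.562.

E[X] = C(43,4)·2^(1−C(4,2)) = 61705/16 ≈ 3856.562.


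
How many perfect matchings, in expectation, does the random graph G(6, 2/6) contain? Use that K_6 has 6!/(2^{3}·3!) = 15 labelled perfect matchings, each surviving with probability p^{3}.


K_6 has 6!/(2^{3}·3!) = 15 labelled perfect matchings.
For each such perfect matching H, let X_H = 1 if all 3 edges of H are present in G. Then P[X_H = 1] = p^{3} = (1/3)^{3} = 1/27.
By linearity: E[X] = Σ_H E[X_H] = 15 · p^{3} = 15 · 1/27 = 5/9.
Numerically: E[X] ≈ 0.5556.

E[X] = 15 · (1/3)^{3} = 5/9 ≈ 0.5556.


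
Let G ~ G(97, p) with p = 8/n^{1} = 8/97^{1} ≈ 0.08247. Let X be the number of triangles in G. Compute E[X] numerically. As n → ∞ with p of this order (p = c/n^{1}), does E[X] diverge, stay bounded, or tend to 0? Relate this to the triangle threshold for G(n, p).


Number of potential triangles: C(97, 3) = 147440.
Each occurs with probability p³ ≈ (0.08247)³ ≈ 5.609895e-04.
By linearity: E[X] = C(97, 3)·p³ ≈ 147440 · 5.609895e-04 ≈ 82.7123.
Here α = 1, so p = 8/n is exactly at the triangle threshold p ~ 1/n. Asymptotically E[X] → c³/6 = 8³/6 = 256/3 ≈ 85.3333, a bounded constant. In this regime the triangle count is asymptotically Poisson(c³/6).

E[X] ≈ 82.7123; in regime p = Θ(1/n^{1}) E[X] stays bounded (at the triangle threshold p ~ 1/n).


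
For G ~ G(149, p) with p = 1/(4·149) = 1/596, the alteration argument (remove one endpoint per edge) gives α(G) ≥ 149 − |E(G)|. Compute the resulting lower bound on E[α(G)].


E[|E(G)|] = C(149, 2)·p = 11026 · (1/596) = 37/2.
E[α(G)] ≥ n − E[|E(G)|] = 149 − 37/2 = 261/2.
Numerically: ≈ 130.500000.
(This is only a lower bound; the true E[α(G)] may be larger.)

E[α(G)] ≥ 261/2 ≈ 130.500000.


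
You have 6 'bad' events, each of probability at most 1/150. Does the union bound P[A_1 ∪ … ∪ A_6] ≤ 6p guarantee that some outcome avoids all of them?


Union bound: P[∪_{i=1}^{6} A_i] ≤ Σ_i P[A_i] ≤ 6·p = 6·(1/150) = 1/25.
Numerically: 1/25 ≈ 0.04000.
Is 1/25 < 1? YES.
Since P[∪ A_i] ≤ 1/25 < 1, the complement has P[∩ A_i^c] ≥ 1 − 1/25 = 24/25 > 0, so some outcome avoids every A_i.

6·p = 1/25 ≈ 0.04000; existence CERTIFIED by the union bound.


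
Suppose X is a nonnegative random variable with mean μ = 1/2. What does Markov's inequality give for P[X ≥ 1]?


μ = E[X] = 1/2, a = 1.
Markov: P[X ≥ 1] ≤ μ/a = (1/2)/1 = 1/2.
Numerically: ≈ 0.50000.
(Since a = 1 > μ = 0.50000, the bound 1/2 is < 1 and informative.)

P[X ≥ 1] ≤ 1/2 ≈ 0.50000.


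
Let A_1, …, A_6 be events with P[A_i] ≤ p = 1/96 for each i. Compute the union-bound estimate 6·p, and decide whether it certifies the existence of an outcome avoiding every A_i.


Union bound: P[∪_{i=1}^{6} A_i] ≤ Σ_i P[A_i] ≤ 6·p = 6·(1/96) = 1/16.
Numerically: 1/16 ≈ 0.0625000.
Is 1/16 < 1? YES.
Since P[∪ A_i] ≤ 1/16 < 1, the complement has P[∩ A_i^c] ≥ 1 − 1/16 = 15/16 > 0, so some outcome avoids every A_i.

6·p = 1/16 ≈ 0.0625000; existence CERTIFIED by the union bound.


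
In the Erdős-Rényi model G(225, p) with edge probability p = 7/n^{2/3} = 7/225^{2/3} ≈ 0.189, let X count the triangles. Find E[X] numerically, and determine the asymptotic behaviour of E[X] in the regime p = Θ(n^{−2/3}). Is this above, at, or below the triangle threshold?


Number of potential triangles: C(225, 3) = 1873200.
Each occurs with probability p³ ≈ (0.189)³ ≈ 6.77531e-03.
By linearity: E[X] = C(225, 3)·p³ ≈ 1873200 · 6.77531e-03 ≈ 12691.508.
Since α = 2/3 < 1, p = c/n^{2/3} ≫ 1/n is above the triangle threshold p ~ 1/n. Asymptotically E[X] ~ (c³/6)·n^{3(1−α)} = (7³/6)·n^{1} → ∞; triangles are abundant w.h.p.

E[X] ≈ 12691.508; in regime p = Θ(1/n^{2/3}) E[X] diverges (above the triangle threshold p ~ 1/n).


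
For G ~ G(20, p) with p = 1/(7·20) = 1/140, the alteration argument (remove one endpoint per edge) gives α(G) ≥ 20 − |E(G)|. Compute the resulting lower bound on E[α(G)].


E[|E(G)|] = C(20, 2)·p = 190 · (1/140) = 19/14.
E[α(G)] ≥ n − E[|E(G)|] = 20 − 19/14 = 261/14.
Numerically: ≈ 18.64286.
(This is only a lower bound; the true E[α(G)] may be larger.)

E[α(G)] ≥ 261/14 ≈ 18.64286.


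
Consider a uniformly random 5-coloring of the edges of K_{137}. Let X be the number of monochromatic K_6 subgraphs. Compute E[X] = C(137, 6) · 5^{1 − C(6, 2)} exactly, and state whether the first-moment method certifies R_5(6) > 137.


E[X] = C(137, 6) · 5^{1 − 15} = 8218472724 · 5^{−14} = 8218472724/6103515625.
As a reduced fraction: E[X] = 8218472724/6103515625 ≈ 1.3465.
Is E[X] < 1? NO.
Since E[X] ≥ 1, the first-moment bound is inconclusive at n = 137; it does NOT by itself certify R_5(6) > 137.

E[X] = 8218472724/6103515625 ≈ 1.3465; E[X] ≥ 1; first-moment method inconclusive here.


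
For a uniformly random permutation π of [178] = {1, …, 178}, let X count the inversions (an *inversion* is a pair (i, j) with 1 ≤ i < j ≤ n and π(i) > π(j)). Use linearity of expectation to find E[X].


Write X = Σ X_I over the C(178, 2) = 15753 pairs i < j, with X_I the indicator of one inversion.
There are 15753 indicators.
For each fixed pair i < j, the values π(i) and π(j) are two distinct elements of {1, …, 178} in uniformly random order; by symmetry P[π(i) > π(j)] = 1/2.
By linearity: E[X] = 15753 · (1/2) = C(178, 2) · (1/2) = 15753/2 = 15753/2 ≈ 7876.500000.

E[X] = 15753/2 = 7876.500000.


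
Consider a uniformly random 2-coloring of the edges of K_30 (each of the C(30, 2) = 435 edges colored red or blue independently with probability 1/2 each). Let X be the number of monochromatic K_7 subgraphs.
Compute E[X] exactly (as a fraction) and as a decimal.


Let X = Σ_S X_S over the C(30, 7) = 2035800 subsets S of size 7, where X_S = 1 if the K_7 on S is monochromatic.
For a fixed S, the K_7 on S has C(7, 2) = 21 edges. P[all 21 edges red] = (1/2)^21, and likewise for blue, so P[monochromatic] = 2·(1/2)^21 = 2^{1 − 21} = 1/1048576.
Summing: E[X] = C(30, 7) · 2^{1 − 21} = 2035800 · 1/1048576 = 254475/131072.
Numerically: E[X] ≈ 1.941.

E[X] = C(30,7)·2^(1−C(7,2)) = 254475/131072 ≈ 1.941.


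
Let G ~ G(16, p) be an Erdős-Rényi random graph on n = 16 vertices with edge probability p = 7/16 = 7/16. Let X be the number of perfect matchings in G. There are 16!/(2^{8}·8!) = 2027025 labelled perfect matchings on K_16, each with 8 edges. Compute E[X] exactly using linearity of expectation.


K_16 has 16!/(2^{8}·8!) = 2027025 labelled perfect matchings.
For each such perfect matching H, let X_H = 1 if all 8 edges of H are present in G. Then P[X_H = 1] = p^{8} = (7/16)^{8} = 5764801/4294967296.
By linearity: E[X] = Σ_H E[X_H] = 2027025 · p^{8} = 2027025 · 5764801/4294967296 = 11685395747025/4294967296.
Numerically: E[X] ≈ 2721.

E[X] = 2027025 · (7/16)^{8} = 11685395747025/4294967296 ≈ 2721.


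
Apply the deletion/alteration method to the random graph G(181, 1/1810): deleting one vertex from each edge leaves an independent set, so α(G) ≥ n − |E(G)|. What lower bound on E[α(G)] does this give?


E[|E(G)|] = C(181, 2)·p = 16290 · (1/1810) = 9.
E[α(G)] ≥ n − E[|E(G)|] = 181 − 9 = 172.
Numerically: ≈ 172.000000.
(This is only a lower bound; the true E[α(G)] may be larger.)

E[α(G)] ≥ 172 ≈ 172.000000.


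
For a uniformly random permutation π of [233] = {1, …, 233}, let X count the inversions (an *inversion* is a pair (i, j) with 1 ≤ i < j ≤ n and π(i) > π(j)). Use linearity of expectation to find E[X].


Write X = Σ X_I over the C(233, 2) = 27028 pairs i < j, with X_I the indicator of one inversion.
There are 27028 indicators.
For each fixed pair i < j, the values π(i) and π(j) are two distinct elements of {1, …, 233} in uniformly random order; by symmetry P[π(i) > π(j)] = 1/2.
By linearity: E[X] = 27028 · (1/2) = C(233, 2) · (1/2) = 27028/2 = 13514 ≈ 13514.00000.

E[X] = 13514 = 13514.00000.


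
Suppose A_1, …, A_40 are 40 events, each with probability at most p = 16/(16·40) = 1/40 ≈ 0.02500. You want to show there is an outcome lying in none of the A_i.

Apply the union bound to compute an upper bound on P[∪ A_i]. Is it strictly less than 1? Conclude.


Union bound: P[∪_{i=1}^{40} A_i] ≤ Σ_i P[A_i] ≤ 40·p = 40·(1/40) = 1.
Numerically: 1 ≈ 1.00000.
Is 1 < 1? NO.
Since the bound 1 is ≥ 1, the union bound is uninformative here; it does NOT by itself certify existence.

40·p = 1 ≈ 1.00000; existence NOT certified by the union bound.


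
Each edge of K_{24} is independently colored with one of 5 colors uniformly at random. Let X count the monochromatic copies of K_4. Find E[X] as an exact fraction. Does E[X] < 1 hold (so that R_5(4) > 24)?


E[X] = C(24, 4) · 5^{1 − 6} = 10626 · 5^{−5} = 10626/3125.
As a reduced fraction: E[X] = 10626/3125 ≈ 3.400320.
Is E[X] < 1? NO.
Since E[X] ≥ 1, the first-moment bound is inconclusive at n = 24; it does NOT by itself certify R_5(4) > 24.

E[X] = 10626/3125 ≈ 3.400320; E[X] ≥ 1; first-moment method inconclusive here.


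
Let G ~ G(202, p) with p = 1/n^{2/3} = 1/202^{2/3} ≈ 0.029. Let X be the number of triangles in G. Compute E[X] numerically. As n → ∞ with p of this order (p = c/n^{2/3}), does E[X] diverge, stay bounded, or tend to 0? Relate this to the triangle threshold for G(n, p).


Number of potential triangles: C(202, 3) = 1353400.
Each occurs with probability p³ ≈ (0.029)³ ≈ 2.45074e-05.
By linearity: E[X] = C(202, 3)·p³ ≈ 1353400 · 2.45074e-05 ≈ 33.168.
Since α = 2/3 < 1, p = c/n^{2/3} ≫ 1/n is above the triangle threshold p ~ 1/n. Asymptotically E[X] ~ (c³/6)·n^{3(1−α)} = (1³/6)·n^{1} → ∞; triangles are abundant w.h.p.

E[X] ≈ 33.168; in regime p = Θ(1/n^{2/3}) E[X] diverges (above the triangle threshold p ~ 1/n).


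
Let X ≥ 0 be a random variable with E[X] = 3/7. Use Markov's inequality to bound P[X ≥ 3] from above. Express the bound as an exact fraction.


μ = E[X] = 3/7, a = 3.
Markov: P[X ≥ 3] ≤ μ/a = (3/7)/3 = 1/7.
Numerically: ≈ 0.142857.
(Since a = 3 > μ = 0.428571, the bound 1/7 is < 1 and informative.)

P[X ≥ 3] ≤ 1/7 ≈ 0.142857.


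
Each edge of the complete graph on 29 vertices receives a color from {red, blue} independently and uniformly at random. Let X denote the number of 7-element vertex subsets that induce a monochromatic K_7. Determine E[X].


Let X = Σ_S X_S over the C(29, 7) = 1560780 subsets S of size 7, where X_S = 1 if the K_7 on S is monochromatic.
For a fixed S, the K_7 on S has C(7, 2) = 21 edges. P[all 21 edges red] = (1/2)^21, and likewise for blue, so P[monochromatic] = 2·(1/2)^21 = 2^{1 − 21} = 1/1048576.
By linearity of expectation: E[X] = C(29, 7) · 2^{1 − 21} = 1560780 · 1/1048576 = 390195/262144.
Numerically: E[X] ≈ 1.48848.

E[X] = C(29,7)·2^(1−C(7,2)) = 390195/262144 ≈ 1.48848.


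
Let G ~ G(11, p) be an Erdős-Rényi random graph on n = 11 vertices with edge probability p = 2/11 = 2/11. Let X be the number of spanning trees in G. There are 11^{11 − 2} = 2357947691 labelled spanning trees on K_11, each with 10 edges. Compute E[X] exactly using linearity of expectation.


K_11 has 11^{11 − 2} = 2357947691 labelled spanning trees.
For each such spanning tree H, let X_H = 1 if all 10 edges of H are present in G. Then P[X_H = 1] = p^{10} = (2/11)^{10} = 1024/25937424601.
Summing the indicators: E[X] = Σ_H E[X_H] = 2357947691 · p^{10} = 2357947691 · 1024/25937424601 = 1024/11.
Numerically: E[X] ≈ 93.091.

E[X] = 2357947691 · (2/11)^{10} = 1024/11 ≈ 93.091.


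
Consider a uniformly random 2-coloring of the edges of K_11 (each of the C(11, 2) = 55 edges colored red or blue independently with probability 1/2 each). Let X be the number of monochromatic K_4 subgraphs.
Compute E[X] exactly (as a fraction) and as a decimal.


Let X = Σ_S X_S over the C(11, 4) = 330 subsets S of size 4, where X_S = 1 if the K_4 on S is monochromatic.
For a fixed S, the K_4 on S has C(4, 2) = 6 edges. P[all 6 edges red] = (1/2)^6, and likewise for blue, so P[monochromatic] = 2·(1/2)^6 = 2^{1 − 6} = 1/32.
By linearity of expectation: E[X] = C(11, 4) · 2^{1 − 6} = 330 · 1/32 = 165/16.
Numerically: E[X] ≈ 10.312500.

E[X] = C(11,4)·2^(1−C(4,2)) = 165/16 ≈ 10.312500.


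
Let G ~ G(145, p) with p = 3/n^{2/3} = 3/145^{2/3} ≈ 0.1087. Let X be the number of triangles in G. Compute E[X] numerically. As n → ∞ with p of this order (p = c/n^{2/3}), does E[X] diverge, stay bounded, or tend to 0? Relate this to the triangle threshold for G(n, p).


Number of potential triangles: C(145, 3) = 497640.
Each occurs with probability p³ ≈ (0.1087)³ ≈ 1.284185e-03.
By linearity: E[X] = C(145, 3)·p³ ≈ 497640 · 1.284185e-03 ≈ 639.0621.
Since α = 2/3 < 1, p = c/n^{2/3} ≫ 1/n is above the triangle threshold p ~ 1/n. Asymptotically E[X] ~ (c³/6)·n^{3(1−α)} = (3³/6)·n^{1} → ∞; triangles are abundant w.h.p.

E[X] ≈ 639.0621; in regime p = Θ(1/n^{2/3}) E[X] diverges (above the triangle threshold p ~ 1/n).


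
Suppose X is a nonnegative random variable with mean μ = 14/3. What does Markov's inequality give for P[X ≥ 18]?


μ = E[X] = 14/3, a = 18.
Markov: P[X ≥ 18] ≤ μ/a = (14/3)/18 = 7/27.
Numerically: ≈ 0.25926.
(Since a = 18 > μ = 4.66667, the bound 7/27 is < 1 and informative.)

P[X ≥ 18] ≤ 7/27 ≈ 0.25926.


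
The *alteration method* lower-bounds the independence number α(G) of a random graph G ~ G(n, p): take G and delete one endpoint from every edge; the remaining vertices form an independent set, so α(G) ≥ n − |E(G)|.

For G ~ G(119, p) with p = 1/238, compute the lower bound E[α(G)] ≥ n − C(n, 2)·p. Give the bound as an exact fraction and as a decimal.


E[|E(G)|] = C(119, 2)·p = 7021 · (1/238) = 59/2.
E[α(G)] ≥ n − E[|E(G)|] = 119 − 59/2 = 179/2.
Numerically: ≈ 89.5000.
(This is only a lower bound; the true E[α(G)] may be larger.)

E[α(G)] ≥ 179/2 ≈ 89.5000.


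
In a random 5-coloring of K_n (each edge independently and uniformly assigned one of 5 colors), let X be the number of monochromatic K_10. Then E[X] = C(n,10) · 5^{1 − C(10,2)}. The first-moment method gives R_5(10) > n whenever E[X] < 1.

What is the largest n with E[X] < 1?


We need C(n, 10) · 5^{1 − 45} < 1, i.e. C(n, 10) < 5^{45 − 1} = 5684341886080801486968994140625.
Check values of n near the boundary:
  n = 5387: C(5387, 10) = 5624406917627224603154306376491; 5624406917627224603154306376491 < 5684341886080801486968994140625? YES
  n = 5388: C(5388, 10) = 5634865093375880654852250419586; 5634865093375880654852250419586 < 5684341886080801486968994140625? YES
  n = 5389: C(5389, 10) = 5645340767466558997768874792926; 5645340767466558997768874792926 < 5684341886080801486968994140625? YES
  n = 5390: C(5390, 10) = 5655833965919099070255434039753; 5655833965919099070255434039753 < 5684341886080801486968994140625? YES
  n = 5391: C(5391, 10) = 5666344714787188828795213697883; 5666344714787188828795213697883 < 5684341886080801486968994140625? YES
  n = 5392: C(5392, 10) = 5676873040158402483252283957448; 5676873040158402483252283957448 < 5684341886080801486968994140625? YES
  n = 5393: C(5393, 10) = 5687418968154238267170642278008; 5687418968154238267170642278008 < 5684341886080801486968994140625? NO
  n = 5394: C(5394, 10) = 5697982524930156243149785372878; 5697982524930156243149785372878 < 5684341886080801486968994140625? NO
  n = 5395: C(5395, 10) = 5708563736675616143322765475706; 5708563736675616143322765475706 < 5684341886080801486968994140625? NO
The largest n with C(n, 10) < 5684341886080801486968994140625 is n = 5392 (where E[X] = 5676873040158402483252283957448/5684341886080801486968994140625 ≈ 0.9987). Hence R_5(10) > 5392, i.e. R_5(10) ≥ 5393.

Largest n = 5392; hence R_5(10) > 5392.


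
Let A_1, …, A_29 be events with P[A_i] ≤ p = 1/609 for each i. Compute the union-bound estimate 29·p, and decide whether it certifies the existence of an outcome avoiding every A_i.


Union bound: P[∪_{i=1}^{29} A_i] ≤ Σ_i P[A_i] ≤ 29·p = 29·(1/609) = 1/21.
Numerically: 1/21 ≈ 0.048.
Is 1/21 < 1? YES.
Since P[∪ A_i] ≤ 1/21 < 1, the complement has P[∩ A_i^c] ≥ 1 − 1/21 = 20/21 > 0, so some outcome avoids every A_i.

29·p = 1/21 ≈ 0.048; existence CERTIFIED by the union bound.


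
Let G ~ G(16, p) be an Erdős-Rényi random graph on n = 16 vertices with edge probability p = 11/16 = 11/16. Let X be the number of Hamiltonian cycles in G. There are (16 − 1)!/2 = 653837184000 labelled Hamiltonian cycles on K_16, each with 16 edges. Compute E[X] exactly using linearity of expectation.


K_16 has (16 − 1)!/2 = 653837184000 labelled Hamiltonian cycles.
For each such Hamiltonian cycle H, let X_H = 1 if all 16 edges of H are present in G. Then P[X_H = 1] = p^{16} = (11/16)^{16} = 45949729863572161/18446744073709551616.
Summing the indicators: E[X] = Σ_H E[X_H] = 653837184000 · p^{16} = 653837184000 · 45949729863572161/18446744073709551616 = 29339494120662818290072875/18014398509481984.
Numerically: E[X] ≈ 1.629e+09.

E[X] = 653837184000 · (11/16)^{16} = 29339494120662818290072875/18014398509481984 ≈ 1.629e+09.


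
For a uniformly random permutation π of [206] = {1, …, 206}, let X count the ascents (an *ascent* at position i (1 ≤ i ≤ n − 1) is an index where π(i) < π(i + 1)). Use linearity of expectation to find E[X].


Write X = Σ X_I over i = 1, …, 205, with X_I the indicator of one ascent.
There are 205 indicators.
For each fixed i, the pair (π(i), π(i+1)) is a uniformly random ordered pair of distinct values from {1, …, 206}; by symmetry P[π(i) < π(i+1)] = 1/2.
By linearity: E[X] = 205 · (1/2) = (206 − 1) · (1/2) = 205/2 ≈ 102.500000.

E[X] = 205/2 = 102.500000.


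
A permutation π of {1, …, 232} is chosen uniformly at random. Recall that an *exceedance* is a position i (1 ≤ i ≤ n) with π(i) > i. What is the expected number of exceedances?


Write X = Σ_{i=1}^{232} X_i, where X_i = 1_{π(i) > i}.
For each fixed i, π(i) is uniform over {1, …, 232} (marginal of a uniform permutation), so P[π(i) > i] = (n − i)/n. Summing: Σ_{i=1}^{232} (n − i)/n = (0 + 1 + … + 231)/232 = 232(232 − 1)/(2·232) = (232 − 1)/2.
Hence E[X] = Σ_{i=1}^{232} (232 − i)/232 = 231/2 ≈ 115.5000.

E[X] = 231/2 = 115.5000.


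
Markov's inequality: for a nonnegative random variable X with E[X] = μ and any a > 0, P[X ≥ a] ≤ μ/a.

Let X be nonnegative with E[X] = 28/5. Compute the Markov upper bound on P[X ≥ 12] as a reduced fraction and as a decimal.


μ = E[X] = 28/5, a = 12.
Markov: P[X ≥ 12] ≤ μ/a = (28/5)/12 = 7/15.
Numerically: ≈ 0.46667.
(Since a = 12 > μ = 5.60000, the bound 7/15 is < 1 and informative.)

P[X ≥ 12] ≤ 7/15 ≈ 0.46667.


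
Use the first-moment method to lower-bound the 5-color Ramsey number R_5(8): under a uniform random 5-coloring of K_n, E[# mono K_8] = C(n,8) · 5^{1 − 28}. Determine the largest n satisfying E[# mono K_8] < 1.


We need C(n, 8) · 5^{1 − 28} < 1, i.e. C(n, 8) < 5^{28 − 1} = 7450580596923828125.
Check values of n near the boundary:
  n = 859: C(859, 8) = 7115855595170747139; 7115855595170747139 < 7450580596923828125? YES
  n = 860: C(860, 8) = 7182671140665308145; 7182671140665308145 < 7450580596923828125? YES
  n = 861: C(861, 8) = 7250034996615275865; 7250034996615275865 < 7450580596923828125? YES
  n = 862: C(862, 8) = 7317951015318931845; 7317951015318931845 < 7450580596923828125? YES
  n = 863: C(863, 8) = 7386423071602617757; 7386423071602617757 < 7450580596923828125? YES
  n = 864: C(864, 8) = 7455455062926006708; 7455455062926006708 < 7450580596923828125? NO
  n = 865: C(865, 8) = 7525050909487743060; 7525050909487743060 < 7450580596923828125? NO
  n = 866: C(866, 8) = 7595214554331451620; 7595214554331451620 < 7450580596923828125? NO
The largest n with C(n, 8) < 7450580596923828125 is n = 863 (where E[X] = 7386423071602617757/7450580596923828125 ≈ 0.99139). Hence R_5(8) > 863, i.e. R_5(8) ≥ 864.

Largest n = 863; hence R_5(8) > 863.


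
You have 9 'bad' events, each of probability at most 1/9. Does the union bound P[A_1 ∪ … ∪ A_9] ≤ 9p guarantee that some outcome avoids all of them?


Union bound: P[∪_{i=1}^{9} A_i] ≤ Σ_i P[A_i] ≤ 9·p = 9·(1/9) = 1.
Numerically: 1 ≈ 1.000000.
Is 1 < 1? NO.
Since the bound 1 is ≥ 1, the union bound is uninformative here; it does NOT by itself certify existence.

9·p = 1 ≈ 1.000000; existence NOT certified by the union bound.


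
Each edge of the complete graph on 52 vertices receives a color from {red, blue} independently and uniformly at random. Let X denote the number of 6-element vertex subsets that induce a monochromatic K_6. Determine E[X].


Let X = Σ_S X_S over the C(52, 6) = 20358520 subsets S of size 6, where X_S = 1 if the K_6 on S is monochromatic.
For a fixed S, the K_6 on S has C(6, 2) = 15 edges. P[all 15 edges red] = (1/2)^15, and likewise for blue, so P[monochromatic] = 2·(1/2)^15 = 2^{1 − 15} = 1/16384.
By linearity of expectation: E[X] = C(52, 6) · 2^{1 − 15} = 20358520 · 1/16384 = 2544815/2048.
Numerically: E[X] ≈ 1242.585449.

E[X] = C(52,6)·2^(1−C(6,2)) = 2544815/2048 ≈ 1242.585449.


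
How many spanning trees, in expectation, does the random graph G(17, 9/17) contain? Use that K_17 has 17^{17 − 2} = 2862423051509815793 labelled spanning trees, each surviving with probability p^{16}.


K_17 has 17^{17 − 2} = 2862423051509815793 labelled spanning trees.
For each such spanning tree H, let X_H = 1 if all 16 edges of H are present in G. Then P[X_H = 1] = p^{16} = (9/17)^{16} = 1853020188851841/48661191875666868481.
By linearity of expectation: E[X] = Σ_H E[X_H] = 2862423051509815793 · p^{16} = 2862423051509815793 · 1853020188851841/48661191875666868481 = 1853020188851841/17.
Numerically: E[X] ≈ 1.09e+14.

E[X] = 2862423051509815793 · (9/17)^{16} = 1853020188851841/17 ≈ 1.09e+14.


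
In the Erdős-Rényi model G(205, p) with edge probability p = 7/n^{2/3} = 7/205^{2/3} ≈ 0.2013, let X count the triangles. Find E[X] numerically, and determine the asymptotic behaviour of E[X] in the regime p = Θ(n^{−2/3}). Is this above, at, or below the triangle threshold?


Number of potential triangles: C(205, 3) = 1414910.
Each occurs with probability p³ ≈ (0.2013)³ ≈ 8.161808e-03.
By linearity: E[X] = C(205, 3)·p³ ≈ 1414910 · 8.161808e-03 ≈ 11548.2244.
Since α = 2/3 < 1, p = c/n^{2/3} ≫ 1/n is above the triangle threshold p ~ 1/n. Asymptotically E[X] ~ (c³/6)·n^{3(1−α)} = (7³/6)·n^{1} → ∞; triangles are abundant w.h.p.

E[X] ≈ 11548.2244; in regime p = Θ(1/n^{2/3}) E[X] diverges (above the triangle threshold p ~ 1/n).


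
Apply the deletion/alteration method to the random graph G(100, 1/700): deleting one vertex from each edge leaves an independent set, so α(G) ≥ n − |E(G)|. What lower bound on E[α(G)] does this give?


E[|E(G)|] = C(100, 2)·p = 4950 · (1/700) = 99/14.
E[α(G)] ≥ n − E[|E(G)|] = 100 − 99/14 = 1301/14.
Numerically: ≈ 92.9286.
(This is only a lower bound; the true E[α(G)] may be larger.)

E[α(G)] ≥ 1301/14 ≈ 92.9286.


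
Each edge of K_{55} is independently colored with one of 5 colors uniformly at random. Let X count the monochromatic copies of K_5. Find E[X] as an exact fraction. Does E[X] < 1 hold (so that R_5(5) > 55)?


E[X] = C(55, 5) · 5^{1 − 10} = 3478761 · 5^{−9} = 3478761/1953125.
As a reduced fraction: E[X] = 3478761/1953125 ≈ 1.7811.
Is E[X] < 1? NO.
Since E[X] ≥ 1, the first-moment bound is inconclusive at n = 55; it does NOT by itself certify R_5(5) > 55.

E[X] = 3478761/1953125 ≈ 1.7811; E[X] ≥ 1; first-moment method inconclusive here.


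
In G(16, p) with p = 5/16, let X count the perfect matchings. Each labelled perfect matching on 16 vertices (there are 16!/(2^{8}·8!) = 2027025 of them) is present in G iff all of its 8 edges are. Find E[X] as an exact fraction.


K_16 has 16!/(2^{8}·8!) = 2027025 labelled perfect matchings.
For each such perfect matching H, let X_H = 1 if all 8 edges of H are present in G. Then P[X_H = 1] = p^{8} = (5/16)^{8} = 390625/4294967296.
By linearity of expectation: E[X] = Σ_H E[X_H] = 2027025 · p^{8} = 2027025 · 390625/4294967296 = 791806640625/4294967296.
Numerically: E[X] ≈ 184.36.

E[X] = 2027025 · (5/16)^{8} = 791806640625/4294967296 ≈ 184.36.


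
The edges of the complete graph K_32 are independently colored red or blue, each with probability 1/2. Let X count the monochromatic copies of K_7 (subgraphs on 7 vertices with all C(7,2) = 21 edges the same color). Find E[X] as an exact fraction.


Let X = Σ_S X_S over the C(32, 7) = 3365856 subsets S of size 7, where X_S = 1 if the K_7 on S is monochromatic.
For a fixed S, the K_7 on S has C(7, 2) = 21 edges. P[all 21 edges red] = (1/2)^21, and likewise for blue, so P[monochromatic] = 2·(1/2)^21 = 2^{1 − 21} = 1/1048576.
By linearity: E[X] = C(32, 7) · 2^{1 − 21} = 3365856 · 1/1048576 = 105183/32768.
Numerically: E[X] ≈ 3.2099.

E[X] = C(32,7)·2^(1−C(7,2)) = 105183/32768 ≈ 3.2099.


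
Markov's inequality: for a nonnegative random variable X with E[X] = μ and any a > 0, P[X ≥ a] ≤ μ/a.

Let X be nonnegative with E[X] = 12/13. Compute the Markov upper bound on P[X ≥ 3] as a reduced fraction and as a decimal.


μ = E[X] = 12/13, a = 3.
Markov: P[X ≥ 3] ≤ μ/a = (12/13)/3 = 4/13.
Numerically: ≈ 0.308.
(Since a = 3 > μ = 0.923, the bound 4/13 is < 1 and informative.)

P[X ≥ 3] ≤ 4/13 ≈ 0.308.


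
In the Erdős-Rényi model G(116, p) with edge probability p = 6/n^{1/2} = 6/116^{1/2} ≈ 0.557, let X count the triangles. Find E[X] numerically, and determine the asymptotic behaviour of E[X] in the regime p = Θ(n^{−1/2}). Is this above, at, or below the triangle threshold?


Number of potential triangles: C(116, 3) = 253460.
Each occurs with probability p³ ≈ (0.557)³ ≈ 1.72889e-01.
By linearity: E[X] = C(116, 3)·p³ ≈ 253460 · 1.72889e-01 ≈ 43820.386.
Since α = 1/2 < 1, p = c/n^{1/2} ≫ 1/n is above the triangle threshold p ~ 1/n. Asymptotically E[X] ~ (c³/6)·n^{3(1−α)} = (6³/6)·n^{1.5} → ∞; triangles are abundant w.h.p.

E[X] ≈ 43820.386; in regime p = Θ(1/n^{1/2}) E[X] diverges (above the triangle threshold p ~ 1/n).


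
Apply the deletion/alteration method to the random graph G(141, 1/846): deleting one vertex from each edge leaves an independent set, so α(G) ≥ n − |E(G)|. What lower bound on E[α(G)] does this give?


E[|E(G)|] = C(141, 2)·p = 9870 · (1/846) = 35/3.
E[α(G)] ≥ n − E[|E(G)|] = 141 − 35/3 = 388/3.
Numerically: ≈ 129.333.
(This is only a lower bound; the true E[α(G)] may be larger.)

E[α(G)] ≥ 388/3 ≈ 129.333.


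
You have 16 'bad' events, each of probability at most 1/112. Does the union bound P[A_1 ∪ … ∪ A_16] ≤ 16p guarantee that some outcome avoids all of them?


Union bound: P[∪_{i=1}^{16} A_i] ≤ Σ_i P[A_i] ≤ 16·p = 16·(1/112) = 1/7.
Numerically: 1/7 ≈ 0.1429.
Is 1/7 < 1? YES.
Since P[∪ A_i] ≤ 1/7 < 1, the complement has P[∩ A_i^c] ≥ 1 − 1/7 = 6/7 > 0, so some outcome avoids every A_i.

16·p = 1/7 ≈ 0.1429; existence CERTIFIED by the union bound.


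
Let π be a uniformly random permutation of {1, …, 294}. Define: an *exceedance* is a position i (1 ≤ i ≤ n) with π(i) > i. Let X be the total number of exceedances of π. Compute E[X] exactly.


Write X = Σ_{i=1}^{294} X_i, where X_i = 1_{π(i) > i}.
For each fixed i, π(i) is uniform over {1, …, 294} (marginal of a uniform permutation), so P[π(i) > i] = (n − i)/n. Summing: Σ_{i=1}^{294} (n − i)/n = (0 + 1 + … + 293)/294 = 294(294 − 1)/(2·294) = (294 − 1)/2.
Hence E[X] = Σ_{i=1}^{294} (294 − i)/294 = 293/2 ≈ 146.50000.

E[X] = 293/2 = 146.50000.


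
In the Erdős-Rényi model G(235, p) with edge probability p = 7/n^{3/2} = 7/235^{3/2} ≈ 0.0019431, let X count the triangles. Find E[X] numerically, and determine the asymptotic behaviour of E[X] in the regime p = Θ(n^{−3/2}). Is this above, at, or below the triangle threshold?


Number of potential triangles: C(235, 3) = 2135445.
Each occurs with probability p³ ≈ (0.0019431)³ ≈ 7.3364969e-09.
By linearity: E[X] = C(235, 3)·p³ ≈ 2135445 · 7.3364969e-09 ≈ 0.01567.
Since α = 3/2 > 1, p = c/n^{3/2} = o(1/n) is below the triangle threshold p ~ 1/n. Asymptotically E[X] ~ (c³/6)·n^{3(1−α)} = (7³/6)·n^{-1.5} → 0, so by Markov's inequality G has no triangles w.h.p.

E[X] ≈ 0.01567; in regime p = Θ(1/n^{3/2}) E[X] tends to 0 (below the triangle threshold p ~ 1/n).


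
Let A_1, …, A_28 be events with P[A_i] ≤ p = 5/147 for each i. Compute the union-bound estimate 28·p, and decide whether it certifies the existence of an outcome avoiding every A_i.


Union bound: P[∪_{i=1}^{28} A_i] ≤ Σ_i P[A_i] ≤ 28·p = 28·(5/147) = 20/21.
Numerically: 20/21 ≈ 0.952381.
Is 20/21 < 1? YES.
Since P[∪ A_i] ≤ 20/21 < 1, the complement has P[∩ A_i^c] ≥ 1 − 20/21 = 1/21 > 0, so some outcome avoids every A_i.

28·p = 20/21 ≈ 0.952381; existence CERTIFIED by the union bound.


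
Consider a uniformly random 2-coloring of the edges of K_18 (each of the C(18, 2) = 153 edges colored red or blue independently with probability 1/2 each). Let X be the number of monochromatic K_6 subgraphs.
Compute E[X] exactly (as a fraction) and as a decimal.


Let X = Σ_S X_S over the C(18, 6) = 18564 subsets S of size 6, where X_S = 1 if the K_6 on S is monochromatic.
For a fixed S, the K_6 on S has C(6, 2) = 15 edges. P[all 15 edges red] = (1/2)^15, and likewise for blue, so P[monochromatic] = 2·(1/2)^15 = 2^{1 − 15} = 1/16384.
By linearity: E[X] = C(18, 6) · 2^{1 − 15} = 18564 · 1/16384 = 4641/4096.
Numerically: E[X] ≈ 1.133.

E[X] = C(18,6)·2^(1−C(6,2)) = 4641/4096 ≈ 1.133.


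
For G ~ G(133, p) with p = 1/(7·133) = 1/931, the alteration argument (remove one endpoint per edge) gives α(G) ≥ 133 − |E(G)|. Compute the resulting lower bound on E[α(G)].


E[|E(G)|] = C(133, 2)·p = 8778 · (1/931) = 66/7.
E[α(G)] ≥ n − E[|E(G)|] = 133 − 66/7 = 865/7.
Numerically: ≈ 123.57143.
(This is only a lower bound; the true E[α(G)] may be larger.)

E[α(G)] ≥ 865/7 ≈ 123.57143.


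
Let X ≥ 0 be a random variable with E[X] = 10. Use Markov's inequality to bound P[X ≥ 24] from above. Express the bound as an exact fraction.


μ = E[X] = 10, a = 24.
Markov: P[X ≥ 24] ≤ μ/a = (10)/24 = 5/12.
Numerically: ≈ 0.417.
(Since a = 24 > μ = 10.000, the bound 5/12 is < 1 and informative.)

P[X ≥ 24] ≤ 5/12 ≈ 0.417.


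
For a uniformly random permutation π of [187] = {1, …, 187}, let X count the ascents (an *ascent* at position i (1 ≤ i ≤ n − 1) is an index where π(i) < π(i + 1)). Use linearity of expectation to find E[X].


Write X = Σ X_I over i = 1, …, 186, with X_I the indicator of one ascent.
There are 186 indicators.
For each fixed i, the pair (π(i), π(i+1)) is a uniformly random ordered pair of distinct values from {1, …, 187}; by symmetry P[π(i) < π(i+1)] = 1/2.
By linearity: E[X] = 186 · (1/2) = (187 − 1) · (1/2) = 93 ≈ 93.00000.

E[X] = 93 = 93.00000.


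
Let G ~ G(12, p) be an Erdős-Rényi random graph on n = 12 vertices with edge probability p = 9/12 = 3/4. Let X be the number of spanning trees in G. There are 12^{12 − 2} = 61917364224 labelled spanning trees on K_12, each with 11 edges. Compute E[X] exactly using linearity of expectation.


K_12 has 12^{12 − 2} = 61917364224 labelled spanning trees.
For each such spanning tree H, let X_H = 1 if all 11 edges of H are present in G. Then P[X_H = 1] = p^{11} = (3/4)^{11} = 177147/4194304.
By linearity of expectation: E[X] = Σ_H E[X_H] = 61917364224 · p^{11} = 61917364224 · 177147/4194304 = 10460353203/4.
Numerically: E[X] ≈ 2.6151e+09.

E[X] = 61917364224 · (3/4)^{11} = 10460353203/4 ≈ 2.6151e+09.


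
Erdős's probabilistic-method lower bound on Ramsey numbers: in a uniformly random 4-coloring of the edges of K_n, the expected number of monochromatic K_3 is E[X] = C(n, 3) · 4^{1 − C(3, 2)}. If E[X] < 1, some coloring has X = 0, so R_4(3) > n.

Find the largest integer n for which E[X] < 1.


We need C(n, 3) · 4^{1 − 3} < 1, i.e. C(n, 3) < 4^{3 − 1} = 16.
Check values of n near the boundary:
  n = 3: C(3, 3) = 1; 1 < 16? YES
  n = 4: C(4, 3) = 4; 4 < 16? YES
  n = 5: C(5, 3) = 10; 10 < 16? YES
  n = 6: C(6, 3) = 20; 20 < 16? NO
  n = 7: C(7, 3) = 35; 35 < 16? NO
  n = 8: C(8, 3) = 56; 56 < 16? NO
The largest n with C(n, 3) < 16 is n = 5 (where E[X] = 5/8 ≈ 0.6250). Hence R_4(3) > 5, i.e. R_4(3) ≥ 6.

Largest n = 5; hence R_4(3) > 5.


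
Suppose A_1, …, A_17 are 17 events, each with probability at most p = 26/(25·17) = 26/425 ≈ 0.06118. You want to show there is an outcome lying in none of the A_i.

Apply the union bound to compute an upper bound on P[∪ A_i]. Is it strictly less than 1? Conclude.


Union bound: P[∪_{i=1}^{17} A_i] ≤ Σ_i P[A_i] ≤ 17·p = 17·(26/425) = 26/25.
Numerically: 26/25 ≈ 1.04000.
Is 26/25 < 1? NO.
Since the bound 26/25 is ≥ 1, the union bound is uninformative here; it does NOT by itself certify existence.

17·p = 26/25 ≈ 1.04000; existence NOT certified by the union bound.


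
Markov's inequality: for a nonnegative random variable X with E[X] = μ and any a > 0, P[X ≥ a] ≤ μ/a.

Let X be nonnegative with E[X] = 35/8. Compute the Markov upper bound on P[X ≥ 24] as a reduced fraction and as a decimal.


μ = E[X] = 35/8, a = 24.
Markov: P[X ≥ 24] ≤ μ/a = (35/8)/24 = 35/192.
Numerically: ≈ 0.182.
(Since a = 24 > μ = 4.375, the bound 35/192 is < 1 and informative.)

P[X ≥ 24] ≤ 35/192 ≈ 0.182.


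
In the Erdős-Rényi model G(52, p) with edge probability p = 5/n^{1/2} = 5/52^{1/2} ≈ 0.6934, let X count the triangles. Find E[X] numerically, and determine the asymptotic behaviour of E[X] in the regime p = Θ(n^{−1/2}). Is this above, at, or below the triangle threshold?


Number of potential triangles: C(52, 3) = 22100.
Each occurs with probability p³ ≈ (0.6934)³ ≈ 3.333535e-01.
By linearity: E[X] = C(52, 3)·p³ ≈ 22100 · 3.333535e-01 ≈ 7367.1120.
Since α = 1/2 < 1, p = c/n^{1/2} ≫ 1/n is above the triangle threshold p ~ 1/n. Asymptotically E[X] ~ (c³/6)·n^{3(1−α)} = (5³/6)·n^{1.5} → ∞; triangles are abundant w.h.p.

E[X] ≈ 7367.1120; in regime p = Θ(1/n^{1/2}) E[X] diverges (above the triangle threshold p ~ 1/n).


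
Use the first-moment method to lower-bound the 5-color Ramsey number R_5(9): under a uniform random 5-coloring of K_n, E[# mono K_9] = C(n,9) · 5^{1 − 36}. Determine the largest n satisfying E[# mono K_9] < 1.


We need C(n, 9) · 5^{1 − 36} < 1, i.e. C(n, 9) < 5^{36 − 1} = 2910383045673370361328125.
Check values of n near the boundary:
  n = 2167: C(2167, 9) = 2855899084841489792706810; 2855899084841489792706810 < 2910383045673370361328125? YES
  n = 2168: C(2168, 9) = 2867804175977929537095120; 2867804175977929537095120 < 2910383045673370361328125? YES
  n = 2169: C(2169, 9) = 2879753360044504243499683; 2879753360044504243499683 < 2910383045673370361328125? YES
  n = 2170: C(2170, 9) = 2891746779868845075610510; 2891746779868845075610510 < 2910383045673370361328125? YES
  n = 2171: C(2171, 9) = 2903784578674959601827205; 2903784578674959601827205 < 2910383045673370361328125? YES
  n = 2172: C(2172, 9) = 2915866900084148060642020; 2915866900084148060642020 < 2910383045673370361328125? NO
  n = 2173: C(2173, 9) = 2927993888115921319674265; 2927993888115921319674265 < 2910383045673370361328125? NO
The largest n with C(n, 9) < 2910383045673370361328125 is n = 2171 (where E[X] = 580756915734991920365441/582076609134674072265625 ≈ 0.998). Hence R_5(9) > 2171, i.e. R_5(9) ≥ 2172.

Largest n = 2171; hence R_5(9) > 2171.
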